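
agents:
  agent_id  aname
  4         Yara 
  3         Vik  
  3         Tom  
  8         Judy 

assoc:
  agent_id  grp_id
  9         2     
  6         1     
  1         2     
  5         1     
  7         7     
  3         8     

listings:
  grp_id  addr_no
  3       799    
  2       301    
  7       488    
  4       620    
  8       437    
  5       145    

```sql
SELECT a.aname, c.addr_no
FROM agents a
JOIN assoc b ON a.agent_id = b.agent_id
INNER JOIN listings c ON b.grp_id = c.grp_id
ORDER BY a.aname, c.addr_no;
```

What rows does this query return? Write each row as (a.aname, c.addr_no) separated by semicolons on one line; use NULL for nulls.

(Tom, 437); (Vik, 437)

Joins associate left-to-right: agents INNER JOIN assoc on agent_id gives 2 intermediate row(s).
Then INNER JOIN `listings c` on grp_id: keep only rows whose b.grp_id appears in c.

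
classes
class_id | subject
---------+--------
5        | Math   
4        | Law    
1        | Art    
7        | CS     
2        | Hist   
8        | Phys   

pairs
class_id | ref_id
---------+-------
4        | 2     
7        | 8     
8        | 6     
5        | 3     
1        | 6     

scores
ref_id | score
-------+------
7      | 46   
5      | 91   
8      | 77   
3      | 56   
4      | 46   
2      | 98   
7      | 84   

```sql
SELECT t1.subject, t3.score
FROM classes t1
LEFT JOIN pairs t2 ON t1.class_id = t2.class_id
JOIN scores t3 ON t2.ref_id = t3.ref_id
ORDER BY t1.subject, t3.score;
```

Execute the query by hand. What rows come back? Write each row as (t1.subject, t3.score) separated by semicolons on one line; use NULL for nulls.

(CS, 77); (Law, 98); (Math, 56)

Joins associate left-to-right: classes LEFT JOIN pairs on class_id gives 6 intermediate row(s).
Then INNER JOIN `scores t3` on ref_id: keep only rows whose t2.ref_id appears in t3.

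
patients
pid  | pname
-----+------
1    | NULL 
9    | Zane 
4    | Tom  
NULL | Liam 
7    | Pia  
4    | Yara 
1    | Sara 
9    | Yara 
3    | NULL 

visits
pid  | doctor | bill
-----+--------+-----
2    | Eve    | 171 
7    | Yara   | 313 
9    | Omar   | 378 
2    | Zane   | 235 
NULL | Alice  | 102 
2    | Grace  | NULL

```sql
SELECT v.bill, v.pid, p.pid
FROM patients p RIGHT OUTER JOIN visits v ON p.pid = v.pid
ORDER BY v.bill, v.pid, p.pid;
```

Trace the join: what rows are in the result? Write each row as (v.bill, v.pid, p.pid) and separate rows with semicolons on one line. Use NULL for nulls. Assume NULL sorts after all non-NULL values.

RIGHT JOIN keeps every row from `visits`; unmatched rows get NULL for `patients`'s columns.
Matching on p.pid = v.pid. A NULL in a compared column never satisfies the condition.
- pid=1: no matching v row.
- pid=9: 1 matching v row(s), so 1 row(s) emitted.
- pid=4: no matching v row.
- pid=NULL: no matching v row.
- pid=7: 1 matching v row(s), so 1 row(s) emitted.
- pid=4: no matching v row.
- pid=1: no matching v row.
- pid=9: 1 matching v row(s), so 1 row(s) emitted.
- pid=3: no matching v row.
- 4 row(s) from v found no p partner → padded with NULL.
After projecting and ordering:
v.bill | v.pid | p.pid
102 | NULL | NULL
171 | 2 | NULL
235 | 2 | NULL
313 | 7 | 7
378 | 9 | 9
378 | 9 | 9
NULL | 2 | NULL

(102, NULL, NULL); (171, 2, NULL); (235, 2, NULL); (313, 7, 7); (378, 9, 9); (378, 9, 9); (NULL, 2, NULL)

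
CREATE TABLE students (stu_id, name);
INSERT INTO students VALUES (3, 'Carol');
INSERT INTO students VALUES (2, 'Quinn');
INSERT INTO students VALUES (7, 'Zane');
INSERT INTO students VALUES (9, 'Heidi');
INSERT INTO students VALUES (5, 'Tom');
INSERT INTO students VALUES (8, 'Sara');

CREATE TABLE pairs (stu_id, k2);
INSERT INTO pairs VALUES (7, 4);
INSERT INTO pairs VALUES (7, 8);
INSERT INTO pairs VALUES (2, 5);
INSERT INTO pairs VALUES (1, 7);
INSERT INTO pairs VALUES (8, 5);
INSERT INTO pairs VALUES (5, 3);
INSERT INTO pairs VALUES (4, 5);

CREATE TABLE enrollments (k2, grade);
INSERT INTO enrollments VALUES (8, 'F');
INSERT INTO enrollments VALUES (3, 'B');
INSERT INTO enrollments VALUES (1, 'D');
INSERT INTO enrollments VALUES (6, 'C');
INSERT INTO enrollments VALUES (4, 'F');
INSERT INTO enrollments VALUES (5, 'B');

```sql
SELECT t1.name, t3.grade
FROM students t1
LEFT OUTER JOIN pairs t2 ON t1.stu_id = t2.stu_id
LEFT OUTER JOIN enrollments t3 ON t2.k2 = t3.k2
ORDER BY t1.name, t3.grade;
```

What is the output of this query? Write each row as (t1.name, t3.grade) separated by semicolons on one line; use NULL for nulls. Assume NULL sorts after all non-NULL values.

(Carol, NULL); (Heidi, NULL); (Quinn, B); (Sara, B); (Tom, B); (Zane, F); (Zane, F)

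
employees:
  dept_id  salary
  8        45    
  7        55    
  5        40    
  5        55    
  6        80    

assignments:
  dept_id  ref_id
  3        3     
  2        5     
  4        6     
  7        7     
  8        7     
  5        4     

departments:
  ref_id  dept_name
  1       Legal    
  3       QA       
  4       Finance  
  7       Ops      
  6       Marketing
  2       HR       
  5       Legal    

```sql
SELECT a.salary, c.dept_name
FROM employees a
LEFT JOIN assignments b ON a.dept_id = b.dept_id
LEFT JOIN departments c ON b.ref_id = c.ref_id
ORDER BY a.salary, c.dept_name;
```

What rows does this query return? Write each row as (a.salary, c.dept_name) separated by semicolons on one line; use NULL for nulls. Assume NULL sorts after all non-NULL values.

Step 1 — a LEFT JOIN b on dept_id → 5 row(s).
Then LEFT JOIN `departments c` on ref_id: each of those 5 rows is kept; rows whose b.ref_id has no match in c get NULL for c's columns.

(40, Finance); (45, Ops); (55, Finance); (55, Ops); (80, NULL)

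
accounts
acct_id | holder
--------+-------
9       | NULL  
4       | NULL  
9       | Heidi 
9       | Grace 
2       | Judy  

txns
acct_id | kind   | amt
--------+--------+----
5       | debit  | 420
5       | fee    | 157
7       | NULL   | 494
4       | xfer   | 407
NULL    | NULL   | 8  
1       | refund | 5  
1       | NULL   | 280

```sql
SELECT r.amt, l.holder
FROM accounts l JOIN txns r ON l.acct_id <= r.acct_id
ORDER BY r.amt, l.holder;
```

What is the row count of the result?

8

INNER JOIN keeps only pairs where the ON condition holds.
Matching on l.acct_id <= r.acct_id. A NULL in a compared column never satisfies the condition.
- acct_id=9: no matching r row, dropped.
- acct_id=4: 4 matching r row(s), so 4 row(s) emitted.
- acct_id=9: no matching r row, dropped.
- acct_id=9: no matching r row, dropped.
- acct_id=2: 4 matching r row(s), so 4 row(s) emitted.
Total: 8 rows.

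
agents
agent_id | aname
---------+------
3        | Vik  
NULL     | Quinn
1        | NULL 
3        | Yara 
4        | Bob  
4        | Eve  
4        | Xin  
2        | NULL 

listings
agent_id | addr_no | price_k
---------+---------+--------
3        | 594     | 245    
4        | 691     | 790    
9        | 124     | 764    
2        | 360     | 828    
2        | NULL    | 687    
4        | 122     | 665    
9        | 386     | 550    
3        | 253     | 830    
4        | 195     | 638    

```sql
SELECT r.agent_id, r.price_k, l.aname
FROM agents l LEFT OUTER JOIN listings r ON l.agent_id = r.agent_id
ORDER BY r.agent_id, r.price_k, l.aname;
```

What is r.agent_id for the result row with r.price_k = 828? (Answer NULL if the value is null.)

2

LEFT JOIN keeps every row from `agents`; unmatched rows get NULL for `listings`'s columns.
Matching on l.agent_id = r.agent_id. A NULL in a compared column never satisfies the condition.
- agent_id=3: 2 matching r row(s), so 2 row(s) emitted.
- agent_id=NULL: no r row matches, row kept with r columns NULL.
- agent_id=1: no r row matches, row kept with r columns NULL.
- agent_id=3: 2 matching r row(s), so 2 row(s) emitted.
- agent_id=4: 3 matching r row(s), so 3 row(s) emitted.
- agent_id=4: 3 matching r row(s), so 3 row(s) emitted.
- agent_id=4: 3 matching r row(s), so 3 row(s) emitted.
- agent_id=2: 2 matching r row(s), so 2 row(s) emitted.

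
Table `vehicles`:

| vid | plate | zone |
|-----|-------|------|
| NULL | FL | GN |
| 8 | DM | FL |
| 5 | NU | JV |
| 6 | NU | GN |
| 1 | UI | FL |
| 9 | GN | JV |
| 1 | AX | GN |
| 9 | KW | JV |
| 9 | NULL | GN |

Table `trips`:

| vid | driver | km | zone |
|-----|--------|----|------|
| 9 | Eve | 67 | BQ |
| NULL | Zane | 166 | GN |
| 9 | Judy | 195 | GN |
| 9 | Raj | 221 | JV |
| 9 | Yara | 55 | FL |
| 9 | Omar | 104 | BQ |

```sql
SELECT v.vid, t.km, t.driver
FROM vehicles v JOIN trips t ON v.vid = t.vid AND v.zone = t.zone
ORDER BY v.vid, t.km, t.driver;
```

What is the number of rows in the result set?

INNER JOIN keeps only pairs where the ON condition holds.
Matching on v.vid = t.vid AND v.zone = t.zone. A NULL in a compared column never satisfies the condition.
Matched pairs: 3.
Total: 3 rows.

3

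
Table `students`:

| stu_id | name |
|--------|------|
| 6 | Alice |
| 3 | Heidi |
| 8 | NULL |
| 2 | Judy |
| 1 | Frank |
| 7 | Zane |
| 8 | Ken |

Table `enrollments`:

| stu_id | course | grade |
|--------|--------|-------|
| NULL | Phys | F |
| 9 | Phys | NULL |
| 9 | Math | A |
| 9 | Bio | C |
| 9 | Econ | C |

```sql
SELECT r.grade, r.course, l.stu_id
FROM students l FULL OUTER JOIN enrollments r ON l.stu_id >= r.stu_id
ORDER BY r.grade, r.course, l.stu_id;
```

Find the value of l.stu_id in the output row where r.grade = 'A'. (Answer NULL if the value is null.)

NULL

FULL OUTER JOIN keeps every row from both sides; unmatched rows get NULL for the other side's columns.
Matching on l.stu_id >= r.stu_id. A NULL in a compared column never satisfies the condition.
Matched pairs: 0; unmatched l rows kept: 7; unmatched r rows kept: 5.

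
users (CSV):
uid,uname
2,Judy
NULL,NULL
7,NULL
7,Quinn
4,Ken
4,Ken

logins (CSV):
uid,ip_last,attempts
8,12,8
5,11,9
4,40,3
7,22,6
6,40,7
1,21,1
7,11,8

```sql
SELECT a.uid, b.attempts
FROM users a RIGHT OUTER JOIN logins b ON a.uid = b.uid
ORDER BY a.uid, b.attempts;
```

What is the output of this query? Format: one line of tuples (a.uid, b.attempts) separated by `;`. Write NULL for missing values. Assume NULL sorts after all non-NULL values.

RIGHT JOIN keeps every row from `logins`; unmatched rows get NULL for `users`'s columns.
Matching on a.uid = b.uid. A NULL in a compared column never satisfies the condition.
Matched pairs: 6; unmatched b rows kept: 4.

(4, 3); (4, 3); (7, 6); (7, 6); (7, 8); (7, 8); (NULL, 1); (NULL, 7); (NULL, 8); (NULL, 9)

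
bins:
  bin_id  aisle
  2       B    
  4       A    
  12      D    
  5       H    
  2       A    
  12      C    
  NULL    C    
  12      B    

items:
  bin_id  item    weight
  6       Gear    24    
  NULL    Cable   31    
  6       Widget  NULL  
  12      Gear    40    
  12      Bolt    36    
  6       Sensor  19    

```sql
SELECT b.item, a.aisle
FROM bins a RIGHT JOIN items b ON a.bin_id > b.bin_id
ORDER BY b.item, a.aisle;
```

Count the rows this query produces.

12

RIGHT JOIN keeps every row from `items`; unmatched rows get NULL for `bins`'s columns.
Matching on a.bin_id > b.bin_id. A NULL in a compared column never satisfies the condition.
- a[0] bin_id=2 → no match.
- a[1] bin_id=4 → no match.
- a[2] bin_id=12 → 3 match(es) in b → 3 row(s).
- a[3] bin_id=5 → no match.
- a[4] bin_id=2 → no match.
- a[5] bin_id=12 → 3 match(es) in b → 3 row(s).
- a[6] bin_id=NULL → no match.
- a[7] bin_id=12 → 3 match(es) in b → 3 row(s).
- plus 3 unmatched b row(s), each kept with NULL a columns.
Total: 9 matched + 3 padded = 12 rows.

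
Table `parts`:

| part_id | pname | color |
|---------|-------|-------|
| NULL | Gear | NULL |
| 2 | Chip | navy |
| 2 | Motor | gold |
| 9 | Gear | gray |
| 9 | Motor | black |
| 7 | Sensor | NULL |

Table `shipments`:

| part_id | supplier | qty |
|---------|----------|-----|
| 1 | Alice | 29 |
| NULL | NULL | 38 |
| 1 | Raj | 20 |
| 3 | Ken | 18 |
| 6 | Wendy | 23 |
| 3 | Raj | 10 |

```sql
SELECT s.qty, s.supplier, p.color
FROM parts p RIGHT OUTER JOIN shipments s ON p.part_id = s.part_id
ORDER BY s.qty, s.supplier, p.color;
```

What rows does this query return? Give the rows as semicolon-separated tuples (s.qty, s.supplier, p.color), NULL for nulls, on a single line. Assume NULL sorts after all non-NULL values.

RIGHT JOIN keeps every row from `shipments`; unmatched rows get NULL for `parts`'s columns.
Matching on p.part_id = s.part_id. A NULL in a compared column never satisfies the condition.
- part_id=NULL: no matching s row.
- part_id=2: no matching s row.
- part_id=2: no matching s row.
- part_id=9: no matching s row.
- part_id=9: no matching s row.
- part_id=7: no matching s row.
- 6 row(s) from s found no p partner → padded with NULL.
After projecting and ordering:
s.qty | s.supplier | p.color
10 | Raj | NULL
18 | Ken | NULL
20 | Raj | NULL
23 | Wendy | NULL
29 | Alice | NULL
38 | NULL | NULL

(10, Raj, NULL); (18, Ken, NULL); (20, Raj, NULL); (23, Wendy, NULL); (29, Alice, NULL); (38, NULL, NULL)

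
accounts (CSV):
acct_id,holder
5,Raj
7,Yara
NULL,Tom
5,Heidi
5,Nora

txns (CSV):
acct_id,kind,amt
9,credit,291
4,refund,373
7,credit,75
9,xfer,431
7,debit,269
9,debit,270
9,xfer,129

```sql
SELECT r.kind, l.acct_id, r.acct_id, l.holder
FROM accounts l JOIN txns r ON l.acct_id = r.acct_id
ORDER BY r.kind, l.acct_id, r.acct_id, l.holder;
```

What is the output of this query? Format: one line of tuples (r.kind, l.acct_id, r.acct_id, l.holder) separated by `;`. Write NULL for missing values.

(credit, 7, 7, Yara); (debit, 7, 7, Yara)

INNER JOIN keeps only pairs where the ON condition holds.
Matching on l.acct_id = r.acct_id. A NULL in a compared column never satisfies the condition.
- l row (acct_id=5): no match → dropped.
- l row (acct_id=7): matches 2 r row(s) → 2 output row(s).
- l row (acct_id=NULL): no match → dropped.
- l row (acct_id=5): no match → dropped.
- l row (acct_id=5): no match → dropped.
After projecting and ordering:
r.kind | l.acct_id | r.acct_id | l.holder
credit | 7 | 7 | Yara
debit | 7 | 7 | Yara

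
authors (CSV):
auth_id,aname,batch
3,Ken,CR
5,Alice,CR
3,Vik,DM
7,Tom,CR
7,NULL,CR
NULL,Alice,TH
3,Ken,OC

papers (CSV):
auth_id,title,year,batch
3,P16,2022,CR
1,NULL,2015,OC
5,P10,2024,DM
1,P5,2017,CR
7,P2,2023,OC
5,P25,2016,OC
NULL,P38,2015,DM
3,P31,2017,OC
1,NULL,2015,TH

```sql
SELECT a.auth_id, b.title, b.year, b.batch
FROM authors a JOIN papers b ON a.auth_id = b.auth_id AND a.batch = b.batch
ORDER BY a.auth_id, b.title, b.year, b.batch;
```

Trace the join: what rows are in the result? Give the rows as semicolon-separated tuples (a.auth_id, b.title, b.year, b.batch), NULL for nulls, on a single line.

INNER JOIN keeps only pairs where the ON condition holds.
Matching on a.auth_id = b.auth_id AND a.batch = b.batch. A NULL in a compared column never satisfies the condition.
- auth_id=3, batch=CR: 1 matching b row(s), so 1 row(s) emitted.
- auth_id=5, batch=CR: no matching b row, dropped.
- auth_id=3, batch=DM: no matching b row, dropped.
- auth_id=7, batch=CR: no matching b row, dropped.
- auth_id=7, batch=CR: no matching b row, dropped.
- auth_id=NULL, batch=TH: no matching b row, dropped.
- auth_id=3, batch=OC: 1 matching b row(s), so 1 row(s) emitted.
After projecting and ordering:
a.auth_id | b.title | b.year | b.batch
3 | P16 | 2022 | CR
3 | P31 | 2017 | OC

(3, P16, 2022, CR); (3, P31, 2017, OC)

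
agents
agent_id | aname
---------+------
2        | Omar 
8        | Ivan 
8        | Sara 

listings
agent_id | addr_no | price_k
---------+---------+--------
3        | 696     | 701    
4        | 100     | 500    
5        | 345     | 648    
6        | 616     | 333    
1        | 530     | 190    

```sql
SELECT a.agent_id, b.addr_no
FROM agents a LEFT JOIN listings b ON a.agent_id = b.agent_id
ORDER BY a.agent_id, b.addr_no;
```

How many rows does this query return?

LEFT JOIN keeps every row from `agents`; unmatched rows get NULL for `listings`'s columns.
Matching on a.agent_id = b.agent_id.
- a row (agent_id=2): no match → kept, b columns NULL.
- a row (agent_id=8): no match → kept, b columns NULL.
- a row (agent_id=8): no match → kept, b columns NULL.
Total: 0 matched + 3 padded = 3 rows.

3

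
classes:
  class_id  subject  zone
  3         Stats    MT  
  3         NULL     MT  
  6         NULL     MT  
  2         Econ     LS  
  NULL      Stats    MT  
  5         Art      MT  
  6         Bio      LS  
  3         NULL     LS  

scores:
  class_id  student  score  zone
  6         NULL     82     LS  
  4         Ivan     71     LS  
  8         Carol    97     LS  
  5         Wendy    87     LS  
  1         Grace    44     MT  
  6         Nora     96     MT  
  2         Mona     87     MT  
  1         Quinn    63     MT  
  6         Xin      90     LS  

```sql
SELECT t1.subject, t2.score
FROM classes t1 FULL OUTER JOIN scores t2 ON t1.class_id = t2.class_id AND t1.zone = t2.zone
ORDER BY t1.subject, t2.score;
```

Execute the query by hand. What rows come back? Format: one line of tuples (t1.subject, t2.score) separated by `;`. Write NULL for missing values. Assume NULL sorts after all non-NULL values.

FULL OUTER JOIN keeps every row from both sides; unmatched rows get NULL for the other side's columns.
Matching on t1.class_id = t2.class_id AND t1.zone = t2.zone. A NULL in a compared column never satisfies the condition.
- t1 row (class_id=3, zone=MT): no match → kept, t2 columns NULL.
- t1 row (class_id=3, zone=MT): no match → kept, t2 columns NULL.
- t1 row (class_id=6, zone=MT): matches 1 t2 row(s) → 1 output row(s).
- t1 row (class_id=2, zone=LS): no match → kept, t2 columns NULL.
- t1 row (class_id=NULL, zone=MT): no match → kept, t2 columns NULL.
- t1 row (class_id=5, zone=MT): no match → kept, t2 columns NULL.
- t1 row (class_id=6, zone=LS): matches 2 t2 row(s) → 2 output row(s).
- t1 row (class_id=3, zone=LS): no match → kept, t2 columns NULL.
- 6 t2 row(s) had no t1 match → kept, t1 columns NULL.

(Art, NULL); (Bio, 82); (Bio, 90); (Econ, NULL); (Stats, NULL); (Stats, NULL); (NULL, 44); (NULL, 63); (NULL, 71); (NULL, 87); (NULL, 87); (NULL, 96); (NULL, 97); (NULL, NULL); (NULL, NULL)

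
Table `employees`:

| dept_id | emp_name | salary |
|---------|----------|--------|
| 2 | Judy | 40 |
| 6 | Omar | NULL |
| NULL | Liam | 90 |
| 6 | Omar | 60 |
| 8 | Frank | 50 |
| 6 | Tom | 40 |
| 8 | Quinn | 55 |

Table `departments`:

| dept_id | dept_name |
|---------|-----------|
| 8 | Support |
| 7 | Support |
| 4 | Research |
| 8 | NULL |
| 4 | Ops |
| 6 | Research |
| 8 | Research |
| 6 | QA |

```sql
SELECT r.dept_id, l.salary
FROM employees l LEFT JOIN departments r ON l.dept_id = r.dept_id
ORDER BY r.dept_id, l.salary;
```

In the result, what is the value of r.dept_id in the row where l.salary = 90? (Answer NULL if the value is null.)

NULL

LEFT JOIN keeps every row from `employees`; unmatched rows get NULL for `departments`'s columns.
Matching on l.dept_id = r.dept_id. A NULL in a compared column never satisfies the condition.
- l (dept_id=2) has no partner → padded with NULL.
- l (dept_id=6) pairs with 2 row(s) of r.
- l (dept_id=NULL) has no partner → padded with NULL.
- l (dept_id=6) pairs with 2 row(s) of r.
- l (dept_id=8) pairs with 3 row(s) of r.
- l (dept_id=6) pairs with 2 row(s) of r.
- l (dept_id=8) pairs with 3 row(s) of r.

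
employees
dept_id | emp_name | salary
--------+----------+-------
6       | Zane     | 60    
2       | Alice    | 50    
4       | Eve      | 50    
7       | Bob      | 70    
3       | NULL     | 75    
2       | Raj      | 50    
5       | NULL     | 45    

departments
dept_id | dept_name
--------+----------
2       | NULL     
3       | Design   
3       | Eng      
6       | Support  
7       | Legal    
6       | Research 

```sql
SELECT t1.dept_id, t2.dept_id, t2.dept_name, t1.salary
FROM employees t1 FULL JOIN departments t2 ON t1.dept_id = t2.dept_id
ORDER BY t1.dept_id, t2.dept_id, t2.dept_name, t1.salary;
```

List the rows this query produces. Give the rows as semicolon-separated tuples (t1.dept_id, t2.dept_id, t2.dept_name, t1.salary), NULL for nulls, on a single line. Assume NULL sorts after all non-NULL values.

FULL OUTER JOIN keeps every row from both sides; unmatched rows get NULL for the other side's columns.
Matching on t1.dept_id = t2.dept_id.
- t1 (dept_id=6) pairs with 2 row(s) of t2.
- t1 (dept_id=2) pairs with 1 row(s) of t2.
- t1 (dept_id=4) has no partner → padded with NULL.
- t1 (dept_id=7) pairs with 1 row(s) of t2.
- t1 (dept_id=3) pairs with 2 row(s) of t2.
- t1 (dept_id=2) pairs with 1 row(s) of t2.
- t1 (dept_id=5) has no partner → padded with NULL.
After projecting and ordering:
t1.dept_id | t2.dept_id | t2.dept_name | t1.salary
2 | 2 | NULL | 50
2 | 2 | NULL | 50
3 | 3 | Design | 75
3 | 3 | Eng | 75
4 | NULL | NULL | 50
5 | NULL | NULL | 45
6 | 6 | Research | 60
6 | 6 | Support | 60
7 | 7 | Legal | 70

(2, 2, NULL, 50); (2, 2, NULL, 50); (3, 3, Design, 75); (3, 3, Eng, 75); (4, NULL, NULL, 50); (5, NULL, NULL, 45); (6, 6, Research, 60); (6, 6, Support, 60); (7, 7, Legal, 70)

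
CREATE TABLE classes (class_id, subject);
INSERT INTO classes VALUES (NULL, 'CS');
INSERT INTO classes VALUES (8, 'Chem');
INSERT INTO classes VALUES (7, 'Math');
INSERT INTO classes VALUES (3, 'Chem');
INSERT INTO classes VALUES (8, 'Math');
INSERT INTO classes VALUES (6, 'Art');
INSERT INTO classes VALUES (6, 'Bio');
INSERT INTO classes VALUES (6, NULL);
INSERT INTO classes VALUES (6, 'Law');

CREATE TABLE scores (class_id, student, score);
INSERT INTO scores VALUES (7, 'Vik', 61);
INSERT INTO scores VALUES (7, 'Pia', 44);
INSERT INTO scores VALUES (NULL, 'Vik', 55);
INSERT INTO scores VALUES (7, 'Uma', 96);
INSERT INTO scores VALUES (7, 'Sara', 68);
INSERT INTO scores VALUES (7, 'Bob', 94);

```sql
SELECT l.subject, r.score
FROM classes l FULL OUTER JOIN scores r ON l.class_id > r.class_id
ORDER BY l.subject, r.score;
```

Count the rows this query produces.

18

FULL OUTER JOIN keeps every row from both sides; unmatched rows get NULL for the other side's columns.
Matching on l.class_id > r.class_id. A NULL in a compared column never satisfies the condition.
- l (class_id=NULL) has no partner → padded with NULL.
- l (class_id=8) pairs with 5 row(s) of r.
- l (class_id=7) has no partner → padded with NULL.
- l (class_id=3) has no partner → padded with NULL.
- l (class_id=8) pairs with 5 row(s) of r.
- l (class_id=6) has no partner → padded with NULL.
- l (class_id=6) has no partner → padded with NULL.
- l (class_id=6) has no partner → padded with NULL.
- l (class_id=6) has no partner → padded with NULL.
- 1 r row(s) had no l match → kept, l columns NULL.
Total: 10 matched + 8 padded = 18 rows.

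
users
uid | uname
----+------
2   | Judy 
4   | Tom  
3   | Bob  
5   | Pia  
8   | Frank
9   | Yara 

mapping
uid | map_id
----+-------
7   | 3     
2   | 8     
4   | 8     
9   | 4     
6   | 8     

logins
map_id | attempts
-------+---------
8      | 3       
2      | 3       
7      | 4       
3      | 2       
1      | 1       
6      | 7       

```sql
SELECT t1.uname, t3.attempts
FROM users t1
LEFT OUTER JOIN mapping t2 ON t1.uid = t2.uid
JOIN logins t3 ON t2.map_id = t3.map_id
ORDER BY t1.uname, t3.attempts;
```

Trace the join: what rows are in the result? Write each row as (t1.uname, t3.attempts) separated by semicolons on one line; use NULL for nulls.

Joins associate left-to-right: users LEFT JOIN mapping on uid gives 6 intermediate row(s).
Then INNER JOIN `logins t3` on map_id: keep only rows whose t2.map_id appears in t3.

(Judy, 3); (Tom, 3)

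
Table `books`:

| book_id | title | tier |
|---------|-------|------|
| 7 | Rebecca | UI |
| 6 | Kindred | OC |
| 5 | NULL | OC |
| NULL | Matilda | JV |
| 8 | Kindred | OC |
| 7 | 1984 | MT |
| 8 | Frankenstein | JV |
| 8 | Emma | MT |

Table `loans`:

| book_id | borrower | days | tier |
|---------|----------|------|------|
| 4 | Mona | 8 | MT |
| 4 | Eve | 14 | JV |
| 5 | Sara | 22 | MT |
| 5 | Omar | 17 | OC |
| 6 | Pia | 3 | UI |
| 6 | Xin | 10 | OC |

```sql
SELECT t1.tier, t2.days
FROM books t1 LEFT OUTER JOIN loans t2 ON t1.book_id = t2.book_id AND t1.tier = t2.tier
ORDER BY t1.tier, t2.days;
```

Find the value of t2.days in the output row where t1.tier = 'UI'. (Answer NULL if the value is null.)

NULL

LEFT JOIN keeps every row from `books`; unmatched rows get NULL for `loans`'s columns.
Matching on t1.book_id = t2.book_id AND t1.tier = t2.tier. A NULL in a compared column never satisfies the condition.
- t1 row (book_id=7, tier=UI): no match → kept, t2 columns NULL.
- t1 row (book_id=6, tier=OC): matches 1 t2 row(s) → 1 output row(s).
- t1 row (book_id=5, tier=OC): matches 1 t2 row(s) → 1 output row(s).
- t1 row (book_id=NULL, tier=JV): no match → kept, t2 columns NULL.
- t1 row (book_id=8, tier=OC): no match → kept, t2 columns NULL.
- t1 row (book_id=7, tier=MT): no match → kept, t2 columns NULL.
- t1 row (book_id=8, tier=JV): no match → kept, t2 columns NULL.
- t1 row (book_id=8, tier=MT): no match → kept, t2 columns NULL.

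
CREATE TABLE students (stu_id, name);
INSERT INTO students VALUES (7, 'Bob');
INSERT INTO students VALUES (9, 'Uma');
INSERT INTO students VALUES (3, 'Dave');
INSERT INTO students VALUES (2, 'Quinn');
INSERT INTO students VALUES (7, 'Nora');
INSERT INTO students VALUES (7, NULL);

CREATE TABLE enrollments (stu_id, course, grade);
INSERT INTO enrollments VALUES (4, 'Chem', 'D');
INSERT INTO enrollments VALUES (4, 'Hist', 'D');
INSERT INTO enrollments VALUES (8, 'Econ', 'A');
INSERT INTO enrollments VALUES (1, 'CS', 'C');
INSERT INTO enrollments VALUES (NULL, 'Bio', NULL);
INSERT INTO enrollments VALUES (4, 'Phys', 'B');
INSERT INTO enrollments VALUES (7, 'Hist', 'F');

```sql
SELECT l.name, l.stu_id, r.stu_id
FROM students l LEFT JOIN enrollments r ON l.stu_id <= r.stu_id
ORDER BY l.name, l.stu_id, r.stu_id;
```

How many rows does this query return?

17

LEFT JOIN keeps every row from `students`; unmatched rows get NULL for `enrollments`'s columns.
Matching on l.stu_id <= r.stu_id. A NULL in a compared column never satisfies the condition.
- l row (stu_id=7): matches 2 r row(s) → 2 output row(s).
- l row (stu_id=9): no match → kept, r columns NULL.
- l row (stu_id=3): matches 5 r row(s) → 5 output row(s).
- l row (stu_id=2): matches 5 r row(s) → 5 output row(s).
- l row (stu_id=7): matches 2 r row(s) → 2 output row(s).
- l row (stu_id=7): matches 2 r row(s) → 2 output row(s).
Total: 16 matched + 1 padded = 17 rows.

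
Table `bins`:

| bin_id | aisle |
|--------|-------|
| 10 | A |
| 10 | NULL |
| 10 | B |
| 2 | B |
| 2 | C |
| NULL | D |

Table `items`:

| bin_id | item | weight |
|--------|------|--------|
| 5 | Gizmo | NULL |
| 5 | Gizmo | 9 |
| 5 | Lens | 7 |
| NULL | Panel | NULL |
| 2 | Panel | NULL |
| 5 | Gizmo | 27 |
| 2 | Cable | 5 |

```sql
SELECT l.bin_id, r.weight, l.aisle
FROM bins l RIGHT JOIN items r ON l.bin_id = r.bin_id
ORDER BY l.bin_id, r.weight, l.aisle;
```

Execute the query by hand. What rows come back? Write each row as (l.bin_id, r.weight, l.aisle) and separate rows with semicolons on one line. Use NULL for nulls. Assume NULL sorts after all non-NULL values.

(2, 5, B); (2, 5, C); (2, NULL, B); (2, NULL, C); (NULL, 7, NULL); (NULL, 9, NULL); (NULL, 27, NULL); (NULL, NULL, NULL); (NULL, NULL, NULL)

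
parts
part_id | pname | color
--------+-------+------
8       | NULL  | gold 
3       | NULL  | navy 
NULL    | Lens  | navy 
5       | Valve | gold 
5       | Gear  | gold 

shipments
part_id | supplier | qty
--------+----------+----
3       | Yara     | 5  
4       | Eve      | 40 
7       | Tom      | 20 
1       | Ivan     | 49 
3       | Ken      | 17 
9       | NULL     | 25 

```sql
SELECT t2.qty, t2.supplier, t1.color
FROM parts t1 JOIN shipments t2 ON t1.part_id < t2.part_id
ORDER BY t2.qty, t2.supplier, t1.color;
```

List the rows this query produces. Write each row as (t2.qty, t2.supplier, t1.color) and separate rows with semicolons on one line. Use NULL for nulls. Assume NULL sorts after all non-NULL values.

INNER JOIN keeps only pairs where the ON condition holds.
Matching on t1.part_id < t2.part_id. A NULL in a compared column never satisfies the condition.
- t1[0] part_id=8 → 1 match(es) in t2 → 1 row(s).
- t1[1] part_id=3 → 3 match(es) in t2 → 3 row(s).
- t1[2] part_id=NULL → no match; dropped.
- t1[3] part_id=5 → 2 match(es) in t2 → 2 row(s).
- t1[4] part_id=5 → 2 match(es) in t2 → 2 row(s).
After projecting and ordering:
t2.qty | t2.supplier | t1.color
20 | Tom | gold
20 | Tom | gold
20 | Tom | navy
25 | NULL | gold
25 | NULL | gold
25 | NULL | gold
25 | NULL | navy
40 | Eve | navy

(20, Tom, gold); (20, Tom, gold); (20, Tom, navy); (25, NULL, gold); (25, NULL, gold); (25, NULL, gold); (25, NULL, navy); (40, Eve, navy)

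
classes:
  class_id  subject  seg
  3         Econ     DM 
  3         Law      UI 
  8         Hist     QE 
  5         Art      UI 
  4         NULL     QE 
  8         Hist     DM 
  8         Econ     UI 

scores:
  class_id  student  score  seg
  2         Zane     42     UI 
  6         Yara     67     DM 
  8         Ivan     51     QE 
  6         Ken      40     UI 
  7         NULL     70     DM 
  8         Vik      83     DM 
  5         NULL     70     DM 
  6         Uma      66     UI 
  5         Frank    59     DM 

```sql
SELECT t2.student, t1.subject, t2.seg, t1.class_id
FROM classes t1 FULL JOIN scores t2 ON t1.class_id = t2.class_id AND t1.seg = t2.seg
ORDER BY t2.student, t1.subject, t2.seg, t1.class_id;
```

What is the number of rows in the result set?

14

FULL OUTER JOIN keeps every row from both sides; unmatched rows get NULL for the other side's columns.
Matching on t1.class_id = t2.class_id AND t1.seg = t2.seg.
Matched pairs: 2; unmatched t1 rows kept: 5; unmatched t2 rows kept: 7.
Total: 2 matched + 12 padded = 14 rows.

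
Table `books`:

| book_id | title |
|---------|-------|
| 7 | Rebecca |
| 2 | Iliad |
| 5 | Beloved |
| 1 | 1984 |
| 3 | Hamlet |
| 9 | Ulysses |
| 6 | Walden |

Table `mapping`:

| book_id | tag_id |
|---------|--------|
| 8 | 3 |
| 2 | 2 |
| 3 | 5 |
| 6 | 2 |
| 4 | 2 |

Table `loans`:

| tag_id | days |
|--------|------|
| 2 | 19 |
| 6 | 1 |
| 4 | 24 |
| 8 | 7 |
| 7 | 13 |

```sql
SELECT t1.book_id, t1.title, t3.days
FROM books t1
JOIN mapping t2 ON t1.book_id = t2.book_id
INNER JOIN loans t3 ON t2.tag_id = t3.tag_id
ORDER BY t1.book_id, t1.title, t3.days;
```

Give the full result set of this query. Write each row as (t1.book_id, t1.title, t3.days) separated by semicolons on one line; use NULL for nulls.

(2, Iliad, 19); (6, Walden, 19)

Joins associate left-to-right: books INNER JOIN mapping on book_id gives 3 intermediate row(s).
Then INNER JOIN `loans t3` on tag_id: keep only rows whose t2.tag_id appears in t3.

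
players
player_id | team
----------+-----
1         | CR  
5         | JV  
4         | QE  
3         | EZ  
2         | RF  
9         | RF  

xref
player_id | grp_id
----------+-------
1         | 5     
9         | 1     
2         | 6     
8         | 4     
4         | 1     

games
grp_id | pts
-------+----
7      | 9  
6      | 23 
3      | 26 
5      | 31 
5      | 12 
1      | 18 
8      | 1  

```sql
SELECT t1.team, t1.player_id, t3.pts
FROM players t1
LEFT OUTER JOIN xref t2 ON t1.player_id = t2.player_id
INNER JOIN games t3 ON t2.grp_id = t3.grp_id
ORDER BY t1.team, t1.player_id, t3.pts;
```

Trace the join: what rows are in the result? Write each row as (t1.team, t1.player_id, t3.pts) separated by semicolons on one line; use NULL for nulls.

Evaluate left to right. First `players t1 LEFT JOIN xref t2` on player_id: 6 row(s).
Then INNER JOIN `games t3` on grp_id: keep only rows whose t2.grp_id appears in t3.

(CR, 1, 12); (CR, 1, 31); (QE, 4, 18); (RF, 2, 23); (RF, 9, 18)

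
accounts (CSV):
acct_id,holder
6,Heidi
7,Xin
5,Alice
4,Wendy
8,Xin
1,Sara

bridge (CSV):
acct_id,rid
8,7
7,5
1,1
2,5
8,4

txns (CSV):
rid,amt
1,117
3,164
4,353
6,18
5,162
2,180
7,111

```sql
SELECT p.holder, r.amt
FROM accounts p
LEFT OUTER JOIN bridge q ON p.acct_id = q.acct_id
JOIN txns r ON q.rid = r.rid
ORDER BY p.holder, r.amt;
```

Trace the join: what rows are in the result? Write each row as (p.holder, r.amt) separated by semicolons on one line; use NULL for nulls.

(Sara, 117); (Xin, 111); (Xin, 162); (Xin, 353)

Joins associate left-to-right: accounts LEFT JOIN bridge on acct_id gives 7 intermediate row(s).
Then INNER JOIN `txns r` on rid: keep only rows whose q.rid appears in r.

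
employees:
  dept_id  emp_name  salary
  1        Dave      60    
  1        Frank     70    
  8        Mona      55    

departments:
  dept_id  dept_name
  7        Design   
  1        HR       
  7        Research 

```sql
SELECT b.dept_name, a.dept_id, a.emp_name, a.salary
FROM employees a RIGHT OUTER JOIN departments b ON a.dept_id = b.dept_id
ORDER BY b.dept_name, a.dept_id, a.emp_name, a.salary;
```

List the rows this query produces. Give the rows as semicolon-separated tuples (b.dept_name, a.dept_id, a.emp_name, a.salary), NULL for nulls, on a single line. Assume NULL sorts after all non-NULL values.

RIGHT JOIN keeps every row from `departments`; unmatched rows get NULL for `employees`'s columns.
Matching on a.dept_id = b.dept_id.
Matched pairs: 2; unmatched b rows kept: 2.

(Design, NULL, NULL, NULL); (HR, 1, Dave, 60); (HR, 1, Frank, 70); (Research, NULL, NULL, NULL)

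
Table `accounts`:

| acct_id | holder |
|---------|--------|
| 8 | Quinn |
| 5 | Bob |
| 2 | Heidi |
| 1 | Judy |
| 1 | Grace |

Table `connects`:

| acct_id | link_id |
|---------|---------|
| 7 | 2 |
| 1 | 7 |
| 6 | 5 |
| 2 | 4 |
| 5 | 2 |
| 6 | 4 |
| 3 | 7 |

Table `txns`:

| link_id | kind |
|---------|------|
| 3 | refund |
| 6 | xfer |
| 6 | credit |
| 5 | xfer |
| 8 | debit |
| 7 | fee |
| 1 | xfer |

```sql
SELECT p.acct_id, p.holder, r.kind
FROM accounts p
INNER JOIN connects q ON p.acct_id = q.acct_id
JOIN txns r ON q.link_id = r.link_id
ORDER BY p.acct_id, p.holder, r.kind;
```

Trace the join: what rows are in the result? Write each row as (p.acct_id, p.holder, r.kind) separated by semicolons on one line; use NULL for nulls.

Evaluate left to right. First `accounts p INNER JOIN connects q` on acct_id: 4 row(s).
Then INNER JOIN `txns r` on link_id: keep only rows whose q.link_id appears in r.

(1, Grace, fee); (1, Judy, fee)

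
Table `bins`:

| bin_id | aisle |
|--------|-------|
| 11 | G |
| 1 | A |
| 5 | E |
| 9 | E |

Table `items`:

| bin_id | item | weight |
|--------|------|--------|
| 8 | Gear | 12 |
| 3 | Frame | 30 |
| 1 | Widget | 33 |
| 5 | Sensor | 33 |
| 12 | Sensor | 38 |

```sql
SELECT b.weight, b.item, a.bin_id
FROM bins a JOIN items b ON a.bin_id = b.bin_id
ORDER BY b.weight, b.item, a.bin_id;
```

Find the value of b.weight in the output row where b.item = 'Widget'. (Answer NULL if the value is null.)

INNER JOIN keeps only pairs where the ON condition holds.
Matching on a.bin_id = b.bin_id.
- bin_id=11: no matching b row, dropped.
- bin_id=1: 1 matching b row(s), so 1 row(s) emitted.
- bin_id=5: 1 matching b row(s), so 1 row(s) emitted.
- bin_id=9: no matching b row, dropped.

33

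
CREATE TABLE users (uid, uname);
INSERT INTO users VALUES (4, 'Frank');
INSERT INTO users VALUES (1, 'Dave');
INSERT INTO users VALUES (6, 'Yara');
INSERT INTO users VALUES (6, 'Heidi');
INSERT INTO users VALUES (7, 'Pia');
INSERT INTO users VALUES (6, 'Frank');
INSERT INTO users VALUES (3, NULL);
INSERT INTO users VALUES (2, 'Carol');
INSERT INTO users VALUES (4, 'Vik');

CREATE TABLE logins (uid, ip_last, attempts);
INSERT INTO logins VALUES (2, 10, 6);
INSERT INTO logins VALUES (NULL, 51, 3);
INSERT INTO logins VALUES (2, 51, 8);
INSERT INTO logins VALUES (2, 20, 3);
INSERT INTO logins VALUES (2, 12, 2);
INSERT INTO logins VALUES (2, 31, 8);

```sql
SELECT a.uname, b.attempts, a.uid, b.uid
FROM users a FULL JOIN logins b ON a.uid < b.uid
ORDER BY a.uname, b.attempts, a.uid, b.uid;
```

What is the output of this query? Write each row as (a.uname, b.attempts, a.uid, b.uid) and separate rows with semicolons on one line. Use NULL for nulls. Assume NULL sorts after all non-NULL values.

FULL OUTER JOIN keeps every row from both sides; unmatched rows get NULL for the other side's columns.
Matching on a.uid < b.uid. A NULL in a compared column never satisfies the condition.
Matched pairs: 5; unmatched a rows kept: 8; unmatched b rows kept: 1.

(Carol, NULL, 2, NULL); (Dave, 2, 1, 2); (Dave, 3, 1, 2); (Dave, 6, 1, 2); (Dave, 8, 1, 2); (Dave, 8, 1, 2); (Frank, NULL, 4, NULL); (Frank, NULL, 6, NULL); (Heidi, NULL, 6, NULL); (Pia, NULL, 7, NULL); (Vik, NULL, 4, NULL); (Yara, NULL, 6, NULL); (NULL, 3, NULL, NULL); (NULL, NULL, 3, NULL)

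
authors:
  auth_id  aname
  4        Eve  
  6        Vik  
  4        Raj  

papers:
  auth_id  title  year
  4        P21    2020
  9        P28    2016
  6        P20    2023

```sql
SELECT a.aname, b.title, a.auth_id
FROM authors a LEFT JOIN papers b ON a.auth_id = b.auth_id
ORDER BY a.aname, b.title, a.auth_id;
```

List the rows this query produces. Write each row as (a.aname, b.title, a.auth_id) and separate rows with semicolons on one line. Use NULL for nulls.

(Eve, P21, 4); (Raj, P21, 4); (Vik, P20, 6)

LEFT JOIN keeps every row from `authors`; unmatched rows get NULL for `papers`'s columns.
Matching on a.auth_id = b.auth_id.
Matched pairs: 3; unmatched a rows kept: 0.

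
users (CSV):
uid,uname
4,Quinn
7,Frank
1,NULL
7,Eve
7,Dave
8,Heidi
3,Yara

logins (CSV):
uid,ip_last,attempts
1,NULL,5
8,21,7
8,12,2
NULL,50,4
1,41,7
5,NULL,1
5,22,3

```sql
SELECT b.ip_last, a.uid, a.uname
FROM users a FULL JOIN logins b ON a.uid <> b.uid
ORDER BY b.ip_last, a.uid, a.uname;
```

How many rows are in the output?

39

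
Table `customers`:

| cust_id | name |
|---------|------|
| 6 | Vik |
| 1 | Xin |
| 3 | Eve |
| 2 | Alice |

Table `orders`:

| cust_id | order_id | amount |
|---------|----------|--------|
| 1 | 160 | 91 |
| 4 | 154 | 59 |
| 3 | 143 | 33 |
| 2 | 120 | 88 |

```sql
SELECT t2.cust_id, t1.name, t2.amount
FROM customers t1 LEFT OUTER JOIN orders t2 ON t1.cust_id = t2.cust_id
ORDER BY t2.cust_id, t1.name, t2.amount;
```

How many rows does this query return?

4

LEFT JOIN keeps every row from `customers`; unmatched rows get NULL for `orders`'s columns.
Matching on t1.cust_id = t2.cust_id.
Matched pairs: 3; unmatched t1 rows kept: 1.
Total: 3 matched + 1 padded = 4 rows.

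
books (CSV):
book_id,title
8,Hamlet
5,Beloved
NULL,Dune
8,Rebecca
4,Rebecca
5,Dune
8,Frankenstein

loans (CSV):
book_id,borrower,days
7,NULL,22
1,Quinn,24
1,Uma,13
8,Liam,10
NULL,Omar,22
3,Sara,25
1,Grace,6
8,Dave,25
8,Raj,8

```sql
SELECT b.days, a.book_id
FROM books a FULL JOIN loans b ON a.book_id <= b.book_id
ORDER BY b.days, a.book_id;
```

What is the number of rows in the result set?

27

FULL OUTER JOIN keeps every row from both sides; unmatched rows get NULL for the other side's columns.
Matching on a.book_id <= b.book_id. A NULL in a compared column never satisfies the condition.
- a row (book_id=8): matches 3 b row(s) → 3 output row(s).
- a row (book_id=5): matches 4 b row(s) → 4 output row(s).
- a row (book_id=NULL): no match → kept, b columns NULL.
- a row (book_id=8): matches 3 b row(s) → 3 output row(s).
- a row (book_id=4): matches 4 b row(s) → 4 output row(s).
- a row (book_id=5): matches 4 b row(s) → 4 output row(s).
- a row (book_id=8): matches 3 b row(s) → 3 output row(s).
- plus 5 unmatched b row(s), each kept with NULL a columns.
Total: 21 matched + 6 padded = 27 rows.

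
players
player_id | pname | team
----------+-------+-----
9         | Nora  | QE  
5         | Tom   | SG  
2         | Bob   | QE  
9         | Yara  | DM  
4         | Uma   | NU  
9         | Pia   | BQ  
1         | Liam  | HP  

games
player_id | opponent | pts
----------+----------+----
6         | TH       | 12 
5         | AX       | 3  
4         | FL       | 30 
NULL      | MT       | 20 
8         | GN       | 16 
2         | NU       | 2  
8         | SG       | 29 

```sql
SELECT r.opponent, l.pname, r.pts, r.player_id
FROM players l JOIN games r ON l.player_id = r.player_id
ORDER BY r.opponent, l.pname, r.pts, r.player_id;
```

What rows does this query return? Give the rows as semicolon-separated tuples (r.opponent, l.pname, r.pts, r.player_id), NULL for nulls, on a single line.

INNER JOIN keeps only pairs where the ON condition holds.
Matching on l.player_id = r.player_id. A NULL in a compared column never satisfies the condition.
- l row (player_id=9): no match → dropped.
- l row (player_id=5): matches 1 r row(s) → 1 output row(s).
- l row (player_id=2): matches 1 r row(s) → 1 output row(s).
- l row (player_id=9): no match → dropped.
- l row (player_id=4): matches 1 r row(s) → 1 output row(s).
- l row (player_id=9): no match → dropped.
- l row (player_id=1): no match → dropped.
After projecting and ordering:
r.opponent | l.pname | r.pts | r.player_id
AX | Tom | 3 | 5
FL | Uma | 30 | 4
NU | Bob | 2 | 2

(AX, Tom, 3, 5); (FL, Uma, 30, 4); (NU, Bob, 2, 2)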